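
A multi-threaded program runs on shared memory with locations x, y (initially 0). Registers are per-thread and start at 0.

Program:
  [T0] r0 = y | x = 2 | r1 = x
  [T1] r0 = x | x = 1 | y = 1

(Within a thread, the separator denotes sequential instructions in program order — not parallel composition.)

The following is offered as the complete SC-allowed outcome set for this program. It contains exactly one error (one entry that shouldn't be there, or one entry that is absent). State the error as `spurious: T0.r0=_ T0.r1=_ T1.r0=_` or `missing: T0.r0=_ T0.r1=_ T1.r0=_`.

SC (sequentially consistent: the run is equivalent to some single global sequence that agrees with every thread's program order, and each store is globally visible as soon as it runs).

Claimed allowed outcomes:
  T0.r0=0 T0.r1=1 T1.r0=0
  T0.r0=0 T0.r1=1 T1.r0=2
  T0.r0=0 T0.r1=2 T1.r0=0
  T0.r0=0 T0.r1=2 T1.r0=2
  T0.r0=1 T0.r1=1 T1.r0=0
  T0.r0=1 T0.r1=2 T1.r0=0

outcome vector order: (T0.r0,T0.r1,T1.r0)
SC (5): 0/1/0, 0/1/2, 0/2/0, 0/2/2, 1/2/0
claimed∖SC = {1/1/0}

spurious: T0.r0=1 T0.r1=1 T1.r0=0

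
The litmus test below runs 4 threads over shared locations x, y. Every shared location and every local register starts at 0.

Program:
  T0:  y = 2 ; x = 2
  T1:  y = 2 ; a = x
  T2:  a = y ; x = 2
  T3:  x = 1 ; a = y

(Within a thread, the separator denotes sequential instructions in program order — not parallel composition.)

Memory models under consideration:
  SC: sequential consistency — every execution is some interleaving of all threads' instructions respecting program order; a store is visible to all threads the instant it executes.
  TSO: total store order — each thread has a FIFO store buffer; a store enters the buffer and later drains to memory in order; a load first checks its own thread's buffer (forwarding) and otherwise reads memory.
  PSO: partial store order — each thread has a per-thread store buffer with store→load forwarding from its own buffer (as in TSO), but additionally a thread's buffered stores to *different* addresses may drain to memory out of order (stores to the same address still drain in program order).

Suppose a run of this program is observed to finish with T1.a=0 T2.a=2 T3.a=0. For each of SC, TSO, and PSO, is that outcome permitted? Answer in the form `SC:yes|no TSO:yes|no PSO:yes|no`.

SC:no TSO:yes PSO:yes

outcome vector order: (T1.a,T2.a,T3.a)
under SC → 0/0/2; 0/2/2; 1/0/0; 1/0/2; 1/2/0; 1/2/2; 2/0/0; 2/0/2; 2/2/0; 2/2/2
under TSO → 0/0/0; 0/0/2; 0/2/0; 0/2/2; 1/0/0; 1/0/2; 1/2/0; 1/2/2; 2/0/0; 2/0/2; 2/2/0; 2/2/2
under PSO → 0/0/0; 0/0/2; 0/2/0; 0/2/2; 1/0/0; 1/0/2; 1/2/0; 1/2/2; 2/0/0; 2/0/2; 2/2/0; 2/2/2
target 0/2/0 ∈ {TSO,PSO}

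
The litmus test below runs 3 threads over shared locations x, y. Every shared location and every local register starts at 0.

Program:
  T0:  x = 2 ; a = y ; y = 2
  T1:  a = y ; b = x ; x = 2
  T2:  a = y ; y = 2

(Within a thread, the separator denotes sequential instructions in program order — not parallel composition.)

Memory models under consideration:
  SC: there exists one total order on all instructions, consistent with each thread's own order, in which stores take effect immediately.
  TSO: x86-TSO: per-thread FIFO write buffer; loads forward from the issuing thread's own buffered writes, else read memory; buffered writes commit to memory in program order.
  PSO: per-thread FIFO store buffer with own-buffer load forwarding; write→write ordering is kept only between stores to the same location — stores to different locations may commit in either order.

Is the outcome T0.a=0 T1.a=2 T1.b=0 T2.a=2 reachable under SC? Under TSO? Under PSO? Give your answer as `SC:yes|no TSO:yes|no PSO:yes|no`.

SC:no TSO:no PSO:yes

outcome vector order: (T0.a,T1.a,T1.b,T2.a)
[SC] allowed = {(0,0,0,0), (0,0,0,2), (0,0,2,0), (0,0,2,2), (0,2,2,0), (0,2,2,2), (2,0,0,0), (2,0,2,0), (2,2,0,0), (2,2,2,0)}
[TSO] allowed = {(0,0,0,0), (0,0,0,2), (0,0,2,0), (0,0,2,2), (0,2,0,0), (0,2,2,0), (0,2,2,2), (2,0,0,0), (2,0,2,0), (2,2,0,0), (2,2,2,0)}
[PSO] allowed = {(0,0,0,0), (0,0,0,2), (0,0,2,0), (0,0,2,2), (0,2,0,0), (0,2,0,2), (0,2,2,0), (0,2,2,2), (2,0,0,0), (2,0,2,0), (2,2,0,0), (2,2,2,0)}
target (0,2,0,2) ∈ {PSO}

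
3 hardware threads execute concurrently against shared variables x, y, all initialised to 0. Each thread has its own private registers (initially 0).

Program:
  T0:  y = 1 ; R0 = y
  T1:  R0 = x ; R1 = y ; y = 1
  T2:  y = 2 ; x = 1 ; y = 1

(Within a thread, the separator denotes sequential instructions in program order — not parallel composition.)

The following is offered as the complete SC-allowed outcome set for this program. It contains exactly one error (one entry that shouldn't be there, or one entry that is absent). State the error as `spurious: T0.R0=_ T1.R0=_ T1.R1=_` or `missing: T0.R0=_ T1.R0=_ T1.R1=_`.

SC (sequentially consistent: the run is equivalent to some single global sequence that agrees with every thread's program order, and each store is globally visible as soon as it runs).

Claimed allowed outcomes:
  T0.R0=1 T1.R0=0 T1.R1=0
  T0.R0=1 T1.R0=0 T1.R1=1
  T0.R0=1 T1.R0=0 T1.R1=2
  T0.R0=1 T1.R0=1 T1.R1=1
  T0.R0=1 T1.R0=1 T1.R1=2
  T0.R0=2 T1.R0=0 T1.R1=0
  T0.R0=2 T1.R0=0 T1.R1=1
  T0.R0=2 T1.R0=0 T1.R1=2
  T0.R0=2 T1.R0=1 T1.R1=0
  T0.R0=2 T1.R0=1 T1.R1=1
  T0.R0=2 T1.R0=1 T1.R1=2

spurious: T0.R0=2 T1.R0=1 T1.R1=0

outcome vector order: (T0.R0,T1.R0,T1.R1)
SC (10): (1,0,0); (1,0,1); (1,0,2); (1,1,1); (1,1,2); (2,0,0); (2,0,1); (2,0,2); (2,1,1); (2,1,2)
claimed∖SC = {(2,1,0)}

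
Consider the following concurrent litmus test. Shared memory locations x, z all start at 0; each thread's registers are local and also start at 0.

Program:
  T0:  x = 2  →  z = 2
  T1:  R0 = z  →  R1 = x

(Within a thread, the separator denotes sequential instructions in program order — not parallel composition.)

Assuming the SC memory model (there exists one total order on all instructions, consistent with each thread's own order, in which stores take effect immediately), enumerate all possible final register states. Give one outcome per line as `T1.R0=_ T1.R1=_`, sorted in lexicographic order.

T1.R0=0 T1.R1=0
T1.R0=0 T1.R1=2
T1.R0=2 T1.R1=2

outcome vector order: (T1.R0,T1.R1)
|SC outcomes| = 3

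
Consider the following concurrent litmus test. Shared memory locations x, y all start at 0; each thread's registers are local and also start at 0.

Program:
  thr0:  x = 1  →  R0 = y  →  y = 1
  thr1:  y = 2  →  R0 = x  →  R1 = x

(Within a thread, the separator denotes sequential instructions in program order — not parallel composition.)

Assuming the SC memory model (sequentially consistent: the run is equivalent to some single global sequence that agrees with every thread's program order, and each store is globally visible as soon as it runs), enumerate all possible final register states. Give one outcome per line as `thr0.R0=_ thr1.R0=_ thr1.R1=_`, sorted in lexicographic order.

thr0.R0=0 thr1.R0=1 thr1.R1=1
thr0.R0=2 thr1.R0=0 thr1.R1=0
thr0.R0=2 thr1.R0=0 thr1.R1=1
thr0.R0=2 thr1.R0=1 thr1.R1=1

outcome vector order: (thr0.R0,thr1.R0,thr1.R1)
|SC outcomes| = 4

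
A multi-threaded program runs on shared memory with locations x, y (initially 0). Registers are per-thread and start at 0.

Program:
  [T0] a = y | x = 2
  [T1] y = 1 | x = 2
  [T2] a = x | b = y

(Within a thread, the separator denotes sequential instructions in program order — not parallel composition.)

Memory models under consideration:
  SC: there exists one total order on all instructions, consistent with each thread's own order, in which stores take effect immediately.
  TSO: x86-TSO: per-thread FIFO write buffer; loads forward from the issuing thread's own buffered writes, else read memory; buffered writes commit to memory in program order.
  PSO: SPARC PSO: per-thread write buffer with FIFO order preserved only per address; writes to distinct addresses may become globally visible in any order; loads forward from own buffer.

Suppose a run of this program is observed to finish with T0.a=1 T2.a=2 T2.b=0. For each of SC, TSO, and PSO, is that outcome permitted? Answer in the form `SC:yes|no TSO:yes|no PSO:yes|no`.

SC:no TSO:no PSO:yes

outcome vector order: (T0.a,T2.a,T2.b)
SC (7): 000, 001, 020, 021, 100, 101, 121
TSO (7): 000, 001, 020, 021, 100, 101, 121
PSO (8): 000, 001, 020, 021, 100, 101, 120, 121
target 120 ∈ {PSO}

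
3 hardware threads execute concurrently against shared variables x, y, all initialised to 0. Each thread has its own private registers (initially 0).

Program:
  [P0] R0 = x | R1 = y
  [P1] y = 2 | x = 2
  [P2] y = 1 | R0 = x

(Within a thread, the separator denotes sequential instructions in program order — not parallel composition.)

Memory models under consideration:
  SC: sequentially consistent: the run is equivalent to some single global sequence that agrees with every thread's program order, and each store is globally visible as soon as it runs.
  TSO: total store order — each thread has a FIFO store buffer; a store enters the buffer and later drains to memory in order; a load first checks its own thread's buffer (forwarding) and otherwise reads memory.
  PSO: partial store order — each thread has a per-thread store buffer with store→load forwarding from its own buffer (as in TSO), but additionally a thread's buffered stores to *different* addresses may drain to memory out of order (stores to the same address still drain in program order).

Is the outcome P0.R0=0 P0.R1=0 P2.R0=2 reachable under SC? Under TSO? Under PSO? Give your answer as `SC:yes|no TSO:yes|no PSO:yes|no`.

SC:yes TSO:yes PSO:yes

outcome vector order: (P0.R0,P0.R1,P2.R0)
under SC → (0,0,0); (0,0,2); (0,1,0); (0,1,2); (0,2,0); (0,2,2); (2,1,0); (2,1,2); (2,2,0); (2,2,2)
under TSO → (0,0,0); (0,0,2); (0,1,0); (0,1,2); (0,2,0); (0,2,2); (2,1,0); (2,1,2); (2,2,0); (2,2,2)
under PSO → (0,0,0); (0,0,2); (0,1,0); (0,1,2); (0,2,0); (0,2,2); (2,0,0); (2,0,2); (2,1,0); (2,1,2); (2,2,0); (2,2,2)
target (0,0,2) ∈ {SC,TSO,PSO}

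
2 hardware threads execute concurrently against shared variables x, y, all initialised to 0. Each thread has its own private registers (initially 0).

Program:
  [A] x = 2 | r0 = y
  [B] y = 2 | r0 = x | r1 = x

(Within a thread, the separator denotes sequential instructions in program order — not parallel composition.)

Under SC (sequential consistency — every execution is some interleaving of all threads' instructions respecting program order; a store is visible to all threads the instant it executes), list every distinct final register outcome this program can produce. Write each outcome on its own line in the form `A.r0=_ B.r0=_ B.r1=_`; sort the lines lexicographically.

outcome vector order: (A.r0,B.r0,B.r1)
|SC outcomes| = 4

A.r0=0 B.r0=2 B.r1=2
A.r0=2 B.r0=0 B.r1=0
A.r0=2 B.r0=0 B.r1=2
A.r0=2 B.r0=2 B.r1=2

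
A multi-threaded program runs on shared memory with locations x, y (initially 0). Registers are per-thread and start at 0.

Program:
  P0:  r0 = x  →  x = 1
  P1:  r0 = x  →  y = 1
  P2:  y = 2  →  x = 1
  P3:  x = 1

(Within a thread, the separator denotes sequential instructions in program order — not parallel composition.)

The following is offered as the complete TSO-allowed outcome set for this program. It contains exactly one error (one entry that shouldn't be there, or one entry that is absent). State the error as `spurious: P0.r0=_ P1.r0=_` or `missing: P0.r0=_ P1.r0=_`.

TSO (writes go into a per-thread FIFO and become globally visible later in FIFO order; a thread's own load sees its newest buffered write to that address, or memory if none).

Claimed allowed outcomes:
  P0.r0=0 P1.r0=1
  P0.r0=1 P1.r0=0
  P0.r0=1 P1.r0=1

outcome vector order: (P0.r0,P1.r0)
TSO: 4 outcomes — {00 01 10 11}
TSO∖claimed = {00}

missing: P0.r0=0 P1.r0=0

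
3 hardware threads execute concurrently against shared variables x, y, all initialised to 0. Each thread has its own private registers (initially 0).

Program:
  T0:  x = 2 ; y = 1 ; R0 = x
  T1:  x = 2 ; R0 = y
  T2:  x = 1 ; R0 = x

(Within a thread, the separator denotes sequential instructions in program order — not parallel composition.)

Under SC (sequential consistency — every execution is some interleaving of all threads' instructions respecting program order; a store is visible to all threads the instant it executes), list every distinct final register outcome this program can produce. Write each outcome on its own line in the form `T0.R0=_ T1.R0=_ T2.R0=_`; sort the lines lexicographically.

T0.R0=1 T1.R0=0 T2.R0=1
T0.R0=1 T1.R0=1 T2.R0=1
T0.R0=1 T1.R0=1 T2.R0=2
T0.R0=2 T1.R0=0 T2.R0=1
T0.R0=2 T1.R0=0 T2.R0=2
T0.R0=2 T1.R0=1 T2.R0=1
T0.R0=2 T1.R0=1 T2.R0=2

outcome vector order: (T0.R0,T1.R0,T2.R0)
|SC outcomes| = 7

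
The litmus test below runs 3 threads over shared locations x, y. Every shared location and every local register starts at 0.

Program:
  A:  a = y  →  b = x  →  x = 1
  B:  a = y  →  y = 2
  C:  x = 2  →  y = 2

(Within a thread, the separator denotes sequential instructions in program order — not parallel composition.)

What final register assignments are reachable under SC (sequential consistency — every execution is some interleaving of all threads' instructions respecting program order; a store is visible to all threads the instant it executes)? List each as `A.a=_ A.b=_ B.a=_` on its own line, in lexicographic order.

A.a=0 A.b=0 B.a=0
A.a=0 A.b=0 B.a=2
A.a=0 A.b=2 B.a=0
A.a=0 A.b=2 B.a=2
A.a=2 A.b=0 B.a=0
A.a=2 A.b=2 B.a=0
A.a=2 A.b=2 B.a=2

outcome vector order: (A.a,A.b,B.a)
|SC outcomes| = 7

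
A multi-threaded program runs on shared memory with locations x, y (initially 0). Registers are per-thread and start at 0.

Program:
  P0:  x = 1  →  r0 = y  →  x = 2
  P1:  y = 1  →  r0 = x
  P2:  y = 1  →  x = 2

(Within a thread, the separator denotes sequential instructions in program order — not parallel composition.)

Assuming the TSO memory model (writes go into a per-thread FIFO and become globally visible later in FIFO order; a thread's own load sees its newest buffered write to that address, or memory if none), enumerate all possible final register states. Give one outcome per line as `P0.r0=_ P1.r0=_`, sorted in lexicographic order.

outcome vector order: (P0.r0,P1.r0)
|TSO outcomes| = 6

P0.r0=0 P1.r0=0
P0.r0=0 P1.r0=1
P0.r0=0 P1.r0=2
P0.r0=1 P1.r0=0
P0.r0=1 P1.r0=1
P0.r0=1 P1.r0=2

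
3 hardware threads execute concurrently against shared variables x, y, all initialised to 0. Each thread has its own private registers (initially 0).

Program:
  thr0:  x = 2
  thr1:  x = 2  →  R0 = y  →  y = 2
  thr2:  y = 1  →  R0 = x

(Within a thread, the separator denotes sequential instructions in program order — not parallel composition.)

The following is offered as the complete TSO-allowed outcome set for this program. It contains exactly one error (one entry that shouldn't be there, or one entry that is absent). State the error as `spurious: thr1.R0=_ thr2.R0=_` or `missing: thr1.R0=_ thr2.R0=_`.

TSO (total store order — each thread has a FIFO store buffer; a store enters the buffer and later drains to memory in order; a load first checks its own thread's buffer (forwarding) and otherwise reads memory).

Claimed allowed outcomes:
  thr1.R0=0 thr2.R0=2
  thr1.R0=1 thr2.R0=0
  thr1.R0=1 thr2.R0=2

outcome vector order: (thr1.R0,thr2.R0)
under TSO → 00; 02; 10; 12
TSO∖claimed = {00}

missing: thr1.R0=0 thr2.R0=0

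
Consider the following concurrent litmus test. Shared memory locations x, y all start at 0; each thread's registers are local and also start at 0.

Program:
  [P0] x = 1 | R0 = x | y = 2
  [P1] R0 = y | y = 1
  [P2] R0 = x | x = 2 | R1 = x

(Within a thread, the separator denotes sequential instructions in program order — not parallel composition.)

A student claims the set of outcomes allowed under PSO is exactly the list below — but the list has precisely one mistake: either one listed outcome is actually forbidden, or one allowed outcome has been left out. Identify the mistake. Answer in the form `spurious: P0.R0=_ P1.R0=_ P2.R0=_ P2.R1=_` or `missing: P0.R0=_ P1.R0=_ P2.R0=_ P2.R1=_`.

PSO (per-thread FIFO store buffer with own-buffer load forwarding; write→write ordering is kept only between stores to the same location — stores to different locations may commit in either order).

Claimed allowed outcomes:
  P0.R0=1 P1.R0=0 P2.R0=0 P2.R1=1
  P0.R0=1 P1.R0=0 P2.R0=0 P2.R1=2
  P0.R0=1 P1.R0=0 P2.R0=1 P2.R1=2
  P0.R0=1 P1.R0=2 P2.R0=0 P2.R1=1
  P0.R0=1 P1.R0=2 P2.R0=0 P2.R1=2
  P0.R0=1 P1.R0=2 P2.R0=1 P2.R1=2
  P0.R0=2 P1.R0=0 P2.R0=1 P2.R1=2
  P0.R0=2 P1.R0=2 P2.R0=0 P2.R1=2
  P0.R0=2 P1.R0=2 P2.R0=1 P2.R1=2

missing: P0.R0=2 P1.R0=0 P2.R0=0 P2.R1=2

outcome vector order: (P0.R0,P1.R0,P2.R0,P2.R1)
PSO (10): <1 0 0 1> <1 0 0 2> <1 0 1 2> <1 2 0 1> <1 2 0 2> <1 2 1 2> <2 0 0 2> <2 0 1 2> <2 2 0 2> <2 2 1 2>
PSO∖claimed = {<2 0 0 2>}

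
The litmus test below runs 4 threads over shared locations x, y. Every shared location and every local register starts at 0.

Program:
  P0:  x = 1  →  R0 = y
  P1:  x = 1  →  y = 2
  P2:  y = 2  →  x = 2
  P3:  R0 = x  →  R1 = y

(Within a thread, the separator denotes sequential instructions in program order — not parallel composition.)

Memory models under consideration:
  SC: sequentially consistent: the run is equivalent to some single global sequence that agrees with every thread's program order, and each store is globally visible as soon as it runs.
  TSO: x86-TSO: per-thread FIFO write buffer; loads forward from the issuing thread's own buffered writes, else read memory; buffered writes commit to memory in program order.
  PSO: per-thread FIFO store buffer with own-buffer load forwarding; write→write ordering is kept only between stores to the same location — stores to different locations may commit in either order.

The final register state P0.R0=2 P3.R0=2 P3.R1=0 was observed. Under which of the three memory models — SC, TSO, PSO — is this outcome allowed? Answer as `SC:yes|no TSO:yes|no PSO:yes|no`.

SC:no TSO:no PSO:yes

outcome vector order: (P0.R0,P3.R0,P3.R1)
under SC → (0,0,0), (0,0,2), (0,1,0), (0,1,2), (0,2,2), (2,0,0), (2,0,2), (2,1,0), (2,1,2), (2,2,2)
under TSO → (0,0,0), (0,0,2), (0,1,0), (0,1,2), (0,2,2), (2,0,0), (2,0,2), (2,1,0), (2,1,2), (2,2,2)
under PSO → (0,0,0), (0,0,2), (0,1,0), (0,1,2), (0,2,0), (0,2,2), (2,0,0), (2,0,2), (2,1,0), (2,1,2), (2,2,0), (2,2,2)
target (2,2,0) ∈ {PSO}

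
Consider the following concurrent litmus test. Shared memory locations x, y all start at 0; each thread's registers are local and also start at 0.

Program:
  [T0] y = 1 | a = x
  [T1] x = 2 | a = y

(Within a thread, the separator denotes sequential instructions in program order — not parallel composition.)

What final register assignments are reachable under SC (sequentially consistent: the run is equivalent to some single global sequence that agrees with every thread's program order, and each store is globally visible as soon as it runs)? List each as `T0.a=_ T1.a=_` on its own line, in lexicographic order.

T0.a=0 T1.a=1
T0.a=2 T1.a=0
T0.a=2 T1.a=1

outcome vector order: (T0.a,T1.a)
|SC outcomes| = 3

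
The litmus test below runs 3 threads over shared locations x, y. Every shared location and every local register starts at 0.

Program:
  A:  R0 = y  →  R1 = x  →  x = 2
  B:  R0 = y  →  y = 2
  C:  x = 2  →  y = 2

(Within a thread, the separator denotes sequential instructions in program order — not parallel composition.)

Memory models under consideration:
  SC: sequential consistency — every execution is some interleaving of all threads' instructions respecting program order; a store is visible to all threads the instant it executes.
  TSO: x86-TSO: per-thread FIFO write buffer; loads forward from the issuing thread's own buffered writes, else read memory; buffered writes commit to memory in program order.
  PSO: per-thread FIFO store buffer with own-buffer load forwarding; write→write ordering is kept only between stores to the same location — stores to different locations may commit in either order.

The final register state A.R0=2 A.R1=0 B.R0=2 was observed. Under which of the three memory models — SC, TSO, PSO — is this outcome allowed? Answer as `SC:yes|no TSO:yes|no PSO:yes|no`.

SC:no TSO:no PSO:yes

outcome vector order: (A.R0,A.R1,B.R0)
SC: 7 outcomes — {<0 0 0>, <0 0 2>, <0 2 0>, <0 2 2>, <2 0 0>, <2 2 0>, <2 2 2>}
TSO: 7 outcomes — {<0 0 0>, <0 0 2>, <0 2 0>, <0 2 2>, <2 0 0>, <2 2 0>, <2 2 2>}
PSO: 8 outcomes — {<0 0 0>, <0 0 2>, <0 2 0>, <0 2 2>, <2 0 0>, <2 0 2>, <2 2 0>, <2 2 2>}
target <2 0 2> ∈ {PSO}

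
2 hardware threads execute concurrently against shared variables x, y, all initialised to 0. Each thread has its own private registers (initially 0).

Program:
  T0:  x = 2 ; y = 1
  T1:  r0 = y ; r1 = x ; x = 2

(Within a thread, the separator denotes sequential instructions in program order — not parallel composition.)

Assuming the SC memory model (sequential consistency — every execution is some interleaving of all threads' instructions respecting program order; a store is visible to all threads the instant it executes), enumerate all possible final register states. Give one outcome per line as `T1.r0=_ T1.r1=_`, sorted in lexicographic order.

outcome vector order: (T1.r0,T1.r1)
|SC outcomes| = 3

T1.r0=0 T1.r1=0
T1.r0=0 T1.r1=2
T1.r0=1 T1.r1=2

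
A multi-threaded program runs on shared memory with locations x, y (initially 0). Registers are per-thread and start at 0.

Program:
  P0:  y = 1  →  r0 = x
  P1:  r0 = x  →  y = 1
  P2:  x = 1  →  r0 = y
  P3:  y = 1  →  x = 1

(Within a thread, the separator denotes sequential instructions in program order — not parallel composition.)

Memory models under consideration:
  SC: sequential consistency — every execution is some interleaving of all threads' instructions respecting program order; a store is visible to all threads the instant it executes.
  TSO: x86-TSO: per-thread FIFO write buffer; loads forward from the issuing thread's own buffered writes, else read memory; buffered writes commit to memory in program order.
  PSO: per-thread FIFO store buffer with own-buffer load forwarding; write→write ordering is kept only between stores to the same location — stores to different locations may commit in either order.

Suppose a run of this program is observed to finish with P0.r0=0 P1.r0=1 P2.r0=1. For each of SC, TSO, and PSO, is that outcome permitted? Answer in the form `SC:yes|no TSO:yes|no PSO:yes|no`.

outcome vector order: (P0.r0,P1.r0,P2.r0)
[SC] allowed = {<0 0 1> <0 1 1> <1 0 0> <1 0 1> <1 1 0> <1 1 1>}
[TSO] allowed = {<0 0 0> <0 0 1> <0 1 0> <0 1 1> <1 0 0> <1 0 1> <1 1 0> <1 1 1>}
[PSO] allowed = {<0 0 0> <0 0 1> <0 1 0> <0 1 1> <1 0 0> <1 0 1> <1 1 0> <1 1 1>}
target <0 1 1> ∈ {SC,TSO,PSO}

SC:yes TSO:yes PSO:yes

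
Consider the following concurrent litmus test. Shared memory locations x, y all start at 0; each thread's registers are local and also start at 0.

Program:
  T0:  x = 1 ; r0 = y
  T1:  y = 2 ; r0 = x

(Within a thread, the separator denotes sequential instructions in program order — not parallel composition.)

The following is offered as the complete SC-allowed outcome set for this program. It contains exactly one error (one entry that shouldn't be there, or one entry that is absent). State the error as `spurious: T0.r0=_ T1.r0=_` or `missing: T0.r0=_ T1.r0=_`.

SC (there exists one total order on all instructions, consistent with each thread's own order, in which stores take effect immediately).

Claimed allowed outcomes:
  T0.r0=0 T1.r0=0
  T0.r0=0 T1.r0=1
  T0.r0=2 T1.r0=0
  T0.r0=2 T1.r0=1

outcome vector order: (T0.r0,T1.r0)
SC (3): (0,1); (2,0); (2,1)
claimed∖SC = {(0,0)}

spurious: T0.r0=0 T1.r0=0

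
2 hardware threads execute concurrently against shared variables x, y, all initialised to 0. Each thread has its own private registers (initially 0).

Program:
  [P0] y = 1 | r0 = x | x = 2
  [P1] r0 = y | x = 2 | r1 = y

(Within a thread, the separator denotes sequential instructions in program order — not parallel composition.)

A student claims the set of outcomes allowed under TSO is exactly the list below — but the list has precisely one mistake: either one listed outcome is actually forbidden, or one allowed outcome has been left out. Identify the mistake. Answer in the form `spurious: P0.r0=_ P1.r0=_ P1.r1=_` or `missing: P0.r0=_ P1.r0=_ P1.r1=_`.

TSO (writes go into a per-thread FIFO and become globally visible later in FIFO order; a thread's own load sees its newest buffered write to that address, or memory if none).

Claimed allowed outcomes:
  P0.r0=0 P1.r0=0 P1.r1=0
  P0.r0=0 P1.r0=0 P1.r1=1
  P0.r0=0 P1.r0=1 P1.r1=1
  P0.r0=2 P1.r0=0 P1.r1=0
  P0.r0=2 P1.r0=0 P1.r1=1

missing: P0.r0=2 P1.r0=1 P1.r1=1

outcome vector order: (P0.r0,P1.r0,P1.r1)
TSO: 6 outcomes — {<0 0 0> <0 0 1> <0 1 1> <2 0 0> <2 0 1> <2 1 1>}
TSO∖claimed = {<2 1 1>}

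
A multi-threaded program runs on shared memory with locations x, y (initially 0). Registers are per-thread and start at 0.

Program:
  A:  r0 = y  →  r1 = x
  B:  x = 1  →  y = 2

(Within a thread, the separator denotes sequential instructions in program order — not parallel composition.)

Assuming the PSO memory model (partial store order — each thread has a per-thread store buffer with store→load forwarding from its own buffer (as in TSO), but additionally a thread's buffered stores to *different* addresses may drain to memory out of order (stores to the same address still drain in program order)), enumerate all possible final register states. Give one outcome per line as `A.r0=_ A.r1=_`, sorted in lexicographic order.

outcome vector order: (A.r0,A.r1)
|PSO outcomes| = 4

A.r0=0 A.r1=0
A.r0=0 A.r1=1
A.r0=2 A.r1=0
A.r0=2 A.r1=1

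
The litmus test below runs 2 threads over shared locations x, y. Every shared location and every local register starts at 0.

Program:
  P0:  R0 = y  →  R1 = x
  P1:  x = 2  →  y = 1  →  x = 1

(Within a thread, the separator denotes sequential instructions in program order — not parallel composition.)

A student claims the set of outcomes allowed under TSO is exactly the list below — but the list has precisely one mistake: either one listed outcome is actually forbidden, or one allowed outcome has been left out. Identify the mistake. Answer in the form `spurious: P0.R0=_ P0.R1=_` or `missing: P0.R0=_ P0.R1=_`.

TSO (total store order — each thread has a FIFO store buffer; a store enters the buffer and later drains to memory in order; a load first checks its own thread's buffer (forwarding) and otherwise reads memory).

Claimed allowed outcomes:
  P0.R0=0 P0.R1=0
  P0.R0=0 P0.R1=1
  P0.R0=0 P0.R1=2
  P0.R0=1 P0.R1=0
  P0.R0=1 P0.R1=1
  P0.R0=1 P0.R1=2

spurious: P0.R0=1 P0.R1=0

outcome vector order: (P0.R0,P0.R1)
[TSO] allowed = {(0,0), (0,1), (0,2), (1,1), (1,2)}
claimed∖TSO = {(1,0)}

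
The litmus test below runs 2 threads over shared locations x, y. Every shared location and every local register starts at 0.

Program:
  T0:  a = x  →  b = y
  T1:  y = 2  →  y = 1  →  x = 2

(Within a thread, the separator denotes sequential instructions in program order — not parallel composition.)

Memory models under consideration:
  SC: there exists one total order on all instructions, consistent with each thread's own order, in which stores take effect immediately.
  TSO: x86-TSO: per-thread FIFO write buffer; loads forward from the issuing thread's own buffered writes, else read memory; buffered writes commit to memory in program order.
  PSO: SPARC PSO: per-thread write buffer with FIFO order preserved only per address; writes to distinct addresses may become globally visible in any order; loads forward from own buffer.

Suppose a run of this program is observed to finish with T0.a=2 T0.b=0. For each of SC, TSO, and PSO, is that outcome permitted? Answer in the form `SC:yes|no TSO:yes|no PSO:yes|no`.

outcome vector order: (T0.a,T0.b)
under SC → <0 0> <0 1> <0 2> <2 1>
under TSO → <0 0> <0 1> <0 2> <2 1>
under PSO → <0 0> <0 1> <0 2> <2 0> <2 1> <2 2>
target <2 0> ∈ {PSO}

SC:no TSO:no PSO:yes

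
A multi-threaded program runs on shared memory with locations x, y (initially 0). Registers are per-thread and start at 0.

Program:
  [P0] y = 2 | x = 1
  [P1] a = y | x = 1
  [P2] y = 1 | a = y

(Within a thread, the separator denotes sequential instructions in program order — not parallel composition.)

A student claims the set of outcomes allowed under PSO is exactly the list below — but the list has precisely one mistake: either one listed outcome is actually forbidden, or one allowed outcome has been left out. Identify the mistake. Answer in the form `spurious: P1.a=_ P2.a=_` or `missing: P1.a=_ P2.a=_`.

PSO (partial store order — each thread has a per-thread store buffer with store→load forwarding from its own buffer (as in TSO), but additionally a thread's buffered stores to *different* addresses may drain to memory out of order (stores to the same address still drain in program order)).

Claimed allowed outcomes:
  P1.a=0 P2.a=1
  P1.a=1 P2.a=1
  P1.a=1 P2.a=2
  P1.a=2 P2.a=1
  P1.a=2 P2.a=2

outcome vector order: (P1.a,P2.a)
under PSO → (0,1), (0,2), (1,1), (1,2), (2,1), (2,2)
PSO∖claimed = {(0,2)}

missing: P1.a=0 P2.a=2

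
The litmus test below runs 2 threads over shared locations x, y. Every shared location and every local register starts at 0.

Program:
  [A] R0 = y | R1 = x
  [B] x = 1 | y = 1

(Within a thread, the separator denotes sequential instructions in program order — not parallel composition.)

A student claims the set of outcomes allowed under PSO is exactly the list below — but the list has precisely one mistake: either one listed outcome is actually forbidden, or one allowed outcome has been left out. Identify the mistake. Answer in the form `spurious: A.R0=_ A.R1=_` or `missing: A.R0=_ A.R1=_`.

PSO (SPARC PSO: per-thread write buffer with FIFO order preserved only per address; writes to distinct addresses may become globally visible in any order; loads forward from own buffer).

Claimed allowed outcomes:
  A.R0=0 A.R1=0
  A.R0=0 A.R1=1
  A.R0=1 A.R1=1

missing: A.R0=1 A.R1=0

outcome vector order: (A.R0,A.R1)
[PSO] allowed = {00 01 10 11}
PSO∖claimed = {10}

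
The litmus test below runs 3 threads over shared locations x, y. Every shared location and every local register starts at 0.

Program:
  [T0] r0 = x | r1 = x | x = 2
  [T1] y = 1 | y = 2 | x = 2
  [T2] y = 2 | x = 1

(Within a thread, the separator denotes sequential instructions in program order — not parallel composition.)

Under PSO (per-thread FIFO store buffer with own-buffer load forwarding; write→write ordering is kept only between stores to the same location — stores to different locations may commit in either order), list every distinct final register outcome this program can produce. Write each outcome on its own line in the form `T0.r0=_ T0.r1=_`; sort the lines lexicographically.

T0.r0=0 T0.r1=0
T0.r0=0 T0.r1=1
T0.r0=0 T0.r1=2
T0.r0=1 T0.r1=1
T0.r0=1 T0.r1=2
T0.r0=2 T0.r1=1
T0.r0=2 T0.r1=2

outcome vector order: (T0.r0,T0.r1)
|PSO outcomes| = 7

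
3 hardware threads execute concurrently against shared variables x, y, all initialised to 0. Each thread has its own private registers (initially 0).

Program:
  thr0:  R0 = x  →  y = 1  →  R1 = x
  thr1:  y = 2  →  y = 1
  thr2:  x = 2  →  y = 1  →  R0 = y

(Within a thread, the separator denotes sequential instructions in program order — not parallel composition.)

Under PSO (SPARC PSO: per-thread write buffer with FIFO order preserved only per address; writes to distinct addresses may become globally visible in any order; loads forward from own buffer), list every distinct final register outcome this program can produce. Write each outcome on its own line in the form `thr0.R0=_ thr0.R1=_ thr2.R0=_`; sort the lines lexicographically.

thr0.R0=0 thr0.R1=0 thr2.R0=1
thr0.R0=0 thr0.R1=0 thr2.R0=2
thr0.R0=0 thr0.R1=2 thr2.R0=1
thr0.R0=0 thr0.R1=2 thr2.R0=2
thr0.R0=2 thr0.R1=2 thr2.R0=1
thr0.R0=2 thr0.R1=2 thr2.R0=2

outcome vector order: (thr0.R0,thr0.R1,thr2.R0)
|PSO outcomes| = 6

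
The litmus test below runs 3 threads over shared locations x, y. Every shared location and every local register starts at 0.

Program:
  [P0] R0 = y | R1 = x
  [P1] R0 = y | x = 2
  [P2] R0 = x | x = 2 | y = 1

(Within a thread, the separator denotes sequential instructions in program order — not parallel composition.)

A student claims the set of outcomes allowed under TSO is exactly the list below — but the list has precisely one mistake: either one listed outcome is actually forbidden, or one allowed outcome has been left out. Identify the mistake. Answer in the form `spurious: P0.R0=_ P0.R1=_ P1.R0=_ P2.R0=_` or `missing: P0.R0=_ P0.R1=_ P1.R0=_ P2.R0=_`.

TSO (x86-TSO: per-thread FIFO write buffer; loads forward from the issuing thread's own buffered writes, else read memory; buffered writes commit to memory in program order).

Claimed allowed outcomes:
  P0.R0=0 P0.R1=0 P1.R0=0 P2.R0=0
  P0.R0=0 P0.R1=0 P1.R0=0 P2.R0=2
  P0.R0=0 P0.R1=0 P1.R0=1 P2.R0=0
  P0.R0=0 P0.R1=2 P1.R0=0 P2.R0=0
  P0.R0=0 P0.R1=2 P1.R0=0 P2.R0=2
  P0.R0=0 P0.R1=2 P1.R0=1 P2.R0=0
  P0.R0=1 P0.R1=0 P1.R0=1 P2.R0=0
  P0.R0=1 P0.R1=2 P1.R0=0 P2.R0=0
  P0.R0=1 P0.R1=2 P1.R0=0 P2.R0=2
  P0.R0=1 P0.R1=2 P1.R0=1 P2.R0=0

outcome vector order: (P0.R0,P0.R1,P1.R0,P2.R0)
TSO: 9 outcomes — {(0,0,0,0), (0,0,0,2), (0,0,1,0), (0,2,0,0), (0,2,0,2), (0,2,1,0), (1,2,0,0), (1,2,0,2), (1,2,1,0)}
claimed∖TSO = {(1,0,1,0)}

spurious: P0.R0=1 P0.R1=0 P1.R0=1 P2.R0=0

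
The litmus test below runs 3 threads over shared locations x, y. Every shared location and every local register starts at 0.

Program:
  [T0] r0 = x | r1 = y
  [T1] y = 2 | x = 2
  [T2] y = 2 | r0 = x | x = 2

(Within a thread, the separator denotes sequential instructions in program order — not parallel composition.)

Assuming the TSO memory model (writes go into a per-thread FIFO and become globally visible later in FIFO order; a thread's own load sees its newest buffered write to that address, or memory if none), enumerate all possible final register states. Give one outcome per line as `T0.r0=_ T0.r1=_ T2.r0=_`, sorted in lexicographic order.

T0.r0=0 T0.r1=0 T2.r0=0
T0.r0=0 T0.r1=0 T2.r0=2
T0.r0=0 T0.r1=2 T2.r0=0
T0.r0=0 T0.r1=2 T2.r0=2
T0.r0=2 T0.r1=2 T2.r0=0
T0.r0=2 T0.r1=2 T2.r0=2

outcome vector order: (T0.r0,T0.r1,T2.r0)
|TSO outcomes| = 6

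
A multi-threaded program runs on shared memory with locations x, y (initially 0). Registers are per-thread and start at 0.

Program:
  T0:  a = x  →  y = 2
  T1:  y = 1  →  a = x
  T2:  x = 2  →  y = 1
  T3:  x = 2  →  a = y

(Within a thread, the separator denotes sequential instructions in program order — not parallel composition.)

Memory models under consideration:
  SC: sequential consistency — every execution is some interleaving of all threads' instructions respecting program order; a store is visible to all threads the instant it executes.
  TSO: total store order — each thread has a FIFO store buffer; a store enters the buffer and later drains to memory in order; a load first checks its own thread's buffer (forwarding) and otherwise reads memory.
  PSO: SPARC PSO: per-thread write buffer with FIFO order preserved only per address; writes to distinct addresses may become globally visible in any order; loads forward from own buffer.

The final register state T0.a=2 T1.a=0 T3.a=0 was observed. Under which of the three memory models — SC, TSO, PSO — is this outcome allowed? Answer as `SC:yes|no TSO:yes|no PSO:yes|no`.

SC:no TSO:yes PSO:yes

outcome vector order: (T0.a,T1.a,T3.a)
[SC] allowed = {(0,0,1); (0,0,2); (0,2,0); (0,2,1); (0,2,2); (2,0,1); (2,0,2); (2,2,0); (2,2,1); (2,2,2)}
[TSO] allowed = {(0,0,0); (0,0,1); (0,0,2); (0,2,0); (0,2,1); (0,2,2); (2,0,0); (2,0,1); (2,0,2); (2,2,0); (2,2,1); (2,2,2)}
[PSO] allowed = {(0,0,0); (0,0,1); (0,0,2); (0,2,0); (0,2,1); (0,2,2); (2,0,0); (2,0,1); (2,0,2); (2,2,0); (2,2,1); (2,2,2)}
target (2,0,0) ∈ {TSO,PSO}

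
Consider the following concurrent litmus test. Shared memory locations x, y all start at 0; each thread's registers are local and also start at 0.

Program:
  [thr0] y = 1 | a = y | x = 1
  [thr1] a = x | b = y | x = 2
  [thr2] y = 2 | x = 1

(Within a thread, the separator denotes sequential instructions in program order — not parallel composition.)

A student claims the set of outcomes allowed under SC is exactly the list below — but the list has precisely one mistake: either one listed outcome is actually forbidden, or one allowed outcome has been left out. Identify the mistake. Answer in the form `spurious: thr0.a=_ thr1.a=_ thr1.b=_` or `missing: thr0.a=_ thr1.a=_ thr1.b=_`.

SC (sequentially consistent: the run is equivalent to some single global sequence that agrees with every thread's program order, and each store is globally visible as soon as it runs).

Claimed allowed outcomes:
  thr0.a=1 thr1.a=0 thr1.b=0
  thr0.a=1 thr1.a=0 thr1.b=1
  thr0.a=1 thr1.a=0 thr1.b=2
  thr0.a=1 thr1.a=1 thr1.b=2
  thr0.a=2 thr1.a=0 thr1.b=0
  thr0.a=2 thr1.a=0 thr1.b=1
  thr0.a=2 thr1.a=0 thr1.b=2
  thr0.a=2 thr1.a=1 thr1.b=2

missing: thr0.a=1 thr1.a=1 thr1.b=1

outcome vector order: (thr0.a,thr1.a,thr1.b)
[SC] allowed = {<1 0 0>, <1 0 1>, <1 0 2>, <1 1 1>, <1 1 2>, <2 0 0>, <2 0 1>, <2 0 2>, <2 1 2>}
SC∖claimed = {<1 1 1>}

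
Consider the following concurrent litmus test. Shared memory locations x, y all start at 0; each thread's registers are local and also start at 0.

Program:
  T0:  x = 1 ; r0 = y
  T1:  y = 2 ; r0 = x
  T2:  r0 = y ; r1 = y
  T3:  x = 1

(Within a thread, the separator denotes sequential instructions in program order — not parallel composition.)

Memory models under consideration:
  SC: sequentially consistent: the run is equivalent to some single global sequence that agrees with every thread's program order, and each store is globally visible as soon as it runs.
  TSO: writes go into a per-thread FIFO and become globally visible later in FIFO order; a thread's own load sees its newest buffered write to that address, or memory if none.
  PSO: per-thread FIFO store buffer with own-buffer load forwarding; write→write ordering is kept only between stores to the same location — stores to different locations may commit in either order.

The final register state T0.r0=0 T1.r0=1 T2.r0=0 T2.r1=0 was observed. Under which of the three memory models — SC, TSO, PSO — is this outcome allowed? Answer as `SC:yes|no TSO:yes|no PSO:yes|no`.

SC:yes TSO:yes PSO:yes

outcome vector order: (T0.r0,T1.r0,T2.r0,T2.r1)
[SC] allowed = {0/1/0/0 0/1/0/2 0/1/2/2 2/0/0/0 2/0/0/2 2/0/2/2 2/1/0/0 2/1/0/2 2/1/2/2}
[TSO] allowed = {0/0/0/0 0/0/0/2 0/0/2/2 0/1/0/0 0/1/0/2 0/1/2/2 2/0/0/0 2/0/0/2 2/0/2/2 2/1/0/0 2/1/0/2 2/1/2/2}
[PSO] allowed = {0/0/0/0 0/0/0/2 0/0/2/2 0/1/0/0 0/1/0/2 0/1/2/2 2/0/0/0 2/0/0/2 2/0/2/2 2/1/0/0 2/1/0/2 2/1/2/2}
target 0/1/0/0 ∈ {SC,TSO,PSO}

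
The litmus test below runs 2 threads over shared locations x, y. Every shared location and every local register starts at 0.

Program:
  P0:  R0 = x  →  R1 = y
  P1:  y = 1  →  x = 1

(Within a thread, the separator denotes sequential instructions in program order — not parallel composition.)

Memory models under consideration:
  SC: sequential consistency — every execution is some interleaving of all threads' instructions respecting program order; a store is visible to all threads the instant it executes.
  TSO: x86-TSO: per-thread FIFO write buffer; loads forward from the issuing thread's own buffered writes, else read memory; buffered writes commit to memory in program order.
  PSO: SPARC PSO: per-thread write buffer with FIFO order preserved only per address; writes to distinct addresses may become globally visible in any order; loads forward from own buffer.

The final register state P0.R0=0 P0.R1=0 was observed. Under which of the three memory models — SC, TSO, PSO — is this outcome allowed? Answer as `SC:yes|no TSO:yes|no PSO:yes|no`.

SC:yes TSO:yes PSO:yes

outcome vector order: (P0.R0,P0.R1)
SC (3): (0,0); (0,1); (1,1)
TSO (3): (0,0); (0,1); (1,1)
PSO (4): (0,0); (0,1); (1,0); (1,1)
target (0,0) ∈ {SC,TSO,PSO}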